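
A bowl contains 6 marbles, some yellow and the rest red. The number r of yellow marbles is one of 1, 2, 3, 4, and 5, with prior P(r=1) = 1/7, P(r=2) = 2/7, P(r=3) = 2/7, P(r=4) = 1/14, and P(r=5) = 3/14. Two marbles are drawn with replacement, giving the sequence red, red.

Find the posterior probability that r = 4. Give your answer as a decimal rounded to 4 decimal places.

0.0255

Compute the likelihood of the observed sequence for each case: P(data | r = 1) = (5/6)(5/6) = 25/36; P(data | r = 2) = (4/6)(4/6) = 4/9; P(data | r = 3) = (3/6)(3/6) = 1/4; P(data | r = 4) = (2/6)(2/6) = 1/9; P(data | r = 5) = (1/6)(1/6) = 1/36.
The prior-weighted likelihoods are 1/7 · 25/36 = 25/252, 2/7 · 4/9 = 8/63, 2/7 · 1/4 = 1/14, 1/14 · 1/9 = 1/126, 3/14 · 1/36 = 1/168; with total 157/504.
Hence P(r = 4 | data) = (1/126) / (157/504) = 4/157.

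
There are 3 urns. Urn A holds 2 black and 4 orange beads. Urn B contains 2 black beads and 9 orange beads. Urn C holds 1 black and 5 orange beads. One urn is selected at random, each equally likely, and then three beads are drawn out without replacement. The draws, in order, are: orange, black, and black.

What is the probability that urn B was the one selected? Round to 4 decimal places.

0.2143

Compute the likelihood of the observed sequence for each case: P(data | urn A) = (4/6)(2/5)(1/4) = 1/15; P(data | urn B) = (9/11)(2/10)(1/9) = 1/55; P(data | urn C) = (5/6)(1/5)(0/4) = 0.
Multiplying each by its prior: 1/3 · 1/15 = 1/45, 1/3 · 1/55 = 1/165, 1/3 · 0 = 0; summing to 14/495.
Hence P(urn B | data) = (1/165) / (14/495) = 3/14.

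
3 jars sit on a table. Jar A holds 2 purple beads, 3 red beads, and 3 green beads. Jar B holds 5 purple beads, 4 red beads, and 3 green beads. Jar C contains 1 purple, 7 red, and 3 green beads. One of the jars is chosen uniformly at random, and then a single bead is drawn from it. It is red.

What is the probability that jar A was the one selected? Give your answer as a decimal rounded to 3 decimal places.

The likelihood of this draw under each hypothesis: P(data | jar A) = (3/8) = 3/8; P(data | jar B) = (4/12) = 1/3; P(data | jar C) = (7/11) = 7/11.
The prior-weighted likelihoods are 1/3 · 3/8 = 1/8, 1/3 · 1/3 = 1/9, 1/3 · 7/11 = 7/33; these sum to 355/792.
By Bayes' rule, P(jar A | data) = (1/8) / (355/792) = 99/355.

0.279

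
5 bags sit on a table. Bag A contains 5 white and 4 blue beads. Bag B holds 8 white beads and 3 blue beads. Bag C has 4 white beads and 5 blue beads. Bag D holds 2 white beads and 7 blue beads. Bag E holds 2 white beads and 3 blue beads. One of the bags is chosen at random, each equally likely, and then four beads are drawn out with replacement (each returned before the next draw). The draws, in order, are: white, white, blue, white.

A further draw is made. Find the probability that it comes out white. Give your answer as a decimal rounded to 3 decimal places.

For each hypothesis, P(data | H) works out to: P(data | bag A) = (5/9)(5/9)(4/9)(5/9) = 0.076208; P(data | bag B) = (8/11)(8/11)(3/11)(8/11) = 0.10491; P(data | bag C) = (4/9)(4/9)(5/9)(4/9) = 0.048773; P(data | bag D) = (2/9)(2/9)(7/9)(2/9) = 0.0085353; P(data | bag E) = (2/5)(2/5)(3/5)(2/5) = 0.0384.
Multiplying each by its prior: 1/5 · 0.076208 = 0.015242, 1/5 · 0.10491 = 0.020982, 1/5 · 0.048773 = 0.0097546, 1/5 · 0.0085353 = 0.0017071, 1/5 · 0.0384 = 0.00768; these sum to 0.055365.
The posterior is then P(bag A | data) = 0.27529, P(bag B | data) = 0.37898, P(bag C | data) = 0.17619, P(bag D | data) = 0.030833, P(bag E | data) = 0.13871.
The predictive probability is P(white next | data) = (5/9)(0.27529) + (8/11)(0.37898) + (4/9)(0.17619) + (2/9)(0.030833) + (2/5)(0.13871) = 0.5692.

0.569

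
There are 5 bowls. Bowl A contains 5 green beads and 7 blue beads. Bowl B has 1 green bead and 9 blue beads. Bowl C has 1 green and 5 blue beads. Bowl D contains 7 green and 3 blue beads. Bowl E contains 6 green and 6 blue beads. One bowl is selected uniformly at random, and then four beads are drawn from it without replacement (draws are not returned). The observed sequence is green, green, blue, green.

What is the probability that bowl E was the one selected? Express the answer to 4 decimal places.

0.2743

Compute the likelihood of the observed sequence for each case: P(data | bowl A) = (5/12)(4/11)(7/10)(3/9) = 7/198; P(data | bowl B) = (1/10)(0/9) = 0; P(data | bowl C) = (1/6)(0/5) = 0; P(data | bowl D) = (7/10)(6/9)(3/8)(5/7) = 1/8; P(data | bowl E) = (6/12)(5/11)(6/10)(4/9) = 2/33.
The prior-weighted likelihoods are 1/5 · 7/198 = 7/990, 1/5 · 0 = 0, 1/5 · 0 = 0, 1/5 · 1/8 = 1/40, 1/5 · 2/33 = 2/165; these sum to 35/792.
Hence P(bowl E | data) = (2/165) / (35/792) = 48/175.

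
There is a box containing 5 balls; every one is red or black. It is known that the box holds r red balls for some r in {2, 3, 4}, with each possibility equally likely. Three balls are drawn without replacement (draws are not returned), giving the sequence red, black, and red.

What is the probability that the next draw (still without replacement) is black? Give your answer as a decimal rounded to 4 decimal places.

Under each hypothesis, the probability of the observed sequence is: P(data | r = 2) = (2/5)(3/4)(1/3) = 1/10; P(data | r = 3) = (3/5)(2/4)(2/3) = 1/5; P(data | r = 4) = (4/5)(1/4)(3/3) = 1/5.
Multiplying each by its prior: 1/3 · 1/10 = 1/30, 1/3 · 1/5 = 1/15, 1/3 · 1/5 = 1/15; these sum to 1/6.
The posterior is then P(r = 2 | data) = 1/5, P(r = 3 | data) = 2/5, P(r = 4 | data) = 2/5.
Averaging over the posterior, P(black next | data) = (1)(1/5) + (1/2)(2/5) + (0)(2/5) = 2/5.

0.4000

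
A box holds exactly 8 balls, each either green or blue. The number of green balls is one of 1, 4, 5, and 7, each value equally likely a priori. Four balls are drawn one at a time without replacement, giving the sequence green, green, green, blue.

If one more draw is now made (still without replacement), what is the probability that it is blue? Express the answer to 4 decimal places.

0.3333

The likelihood of the observed sequence under each hypothesis: P(data | r = 1) = (1/8)(0/7) = 0; P(data | r = 4) = (4/8)(3/7)(2/6)(4/5) = 0.057143; P(data | r = 5) = (5/8)(4/7)(3/6)(3/5) = 0.10714; P(data | r = 7) = (7/8)(6/7)(5/6)(1/5) = 0.125.
The prior-weighted likelihoods are 1/4 · 0 = 0, 1/4 · 0.057143 = 0.014286, 1/4 · 0.10714 = 0.026786, 1/4 · 0.125 = 0.03125; with total 0.072321.
Normalising, the posterior is P(r = 1 | data) = 0, P(r = 4 | data) = 0.19753, P(r = 5 | data) = 0.37037, P(r = 7 | data) = 0.4321.
So P(blue next | data) = Σ P(blue next | H) P(H | data) = (3/4)(0.19753) + (1/2)(0.37037) + (0)(0.4321) = 0.33333.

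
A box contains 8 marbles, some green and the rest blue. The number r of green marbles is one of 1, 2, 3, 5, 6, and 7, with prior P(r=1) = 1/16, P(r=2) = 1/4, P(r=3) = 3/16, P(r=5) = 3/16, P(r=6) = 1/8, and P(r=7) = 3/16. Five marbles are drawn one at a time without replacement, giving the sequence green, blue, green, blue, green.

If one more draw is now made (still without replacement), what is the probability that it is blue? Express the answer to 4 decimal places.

0.3750

Compute the likelihood of the observed sequence for each case: P(data | r = 1) = (1/8)(7/7)(0/6) = 0; P(data | r = 2) = (2/8)(6/7)(1/6)(5/5)(0/4) = 0; P(data | r = 3) = (3/8)(5/7)(2/6)(4/5)(1/4) = 1/56; P(data | r = 5) = (5/8)(3/7)(4/6)(2/5)(3/4) = 3/56; P(data | r = 6) = (6/8)(2/7)(5/6)(1/5)(4/4) = 1/28; P(data | r = 7) = (7/8)(1/7)(6/6)(0/5) = 0.
Weighting by the prior gives 1/16 · 0 = 0, 1/4 · 0 = 0, 3/16 · 1/56 = 3/896, 3/16 · 3/56 = 9/896, 1/8 · 1/28 = 1/224, 3/16 · 0 = 0; with total 1/56.
Normalising, the posterior is P(r = 1 | data) = 0, P(r = 2 | data) = 0, P(r = 3 | data) = 3/16, P(r = 5 | data) = 9/16, P(r = 6 | data) = 1/4, P(r = 7 | data) = 0.
Averaging over the posterior, P(blue next | data) = (1)(3/16) + (1/3)(9/16) + (0)(1/4) = 3/8.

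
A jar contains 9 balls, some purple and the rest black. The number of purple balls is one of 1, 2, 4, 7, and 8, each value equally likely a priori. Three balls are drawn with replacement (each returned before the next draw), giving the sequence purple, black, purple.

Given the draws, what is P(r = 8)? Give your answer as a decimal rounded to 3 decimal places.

0.230

Under each hypothesis, the probability of the observed sequence is: P(data | r = 1) = (1/9)(8/9)(1/9) = 0.010974; P(data | r = 2) = (2/9)(7/9)(2/9) = 0.038409; P(data | r = 4) = (4/9)(5/9)(4/9) = 0.10974; P(data | r = 7) = (7/9)(2/9)(7/9) = 0.13443; P(data | r = 8) = (8/9)(1/9)(8/9) = 0.087791.
Weighting by the prior gives 1/5 · 0.010974 = 0.0021948, 1/5 · 0.038409 = 0.0076818, 1/5 · 0.10974 = 0.021948, 1/5 · 0.13443 = 0.026886, 1/5 · 0.087791 = 0.017558; summing to 0.076269.
So P(r = 8 | data) = (0.017558) / (0.076269) = 0.23022.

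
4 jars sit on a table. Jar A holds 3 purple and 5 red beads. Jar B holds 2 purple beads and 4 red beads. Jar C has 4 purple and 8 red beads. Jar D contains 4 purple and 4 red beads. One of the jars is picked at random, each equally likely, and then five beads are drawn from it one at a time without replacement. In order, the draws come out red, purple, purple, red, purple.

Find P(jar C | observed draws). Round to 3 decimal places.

0.189

Compute the likelihood of the observed sequence for each case: P(data | jar A) = (5/8)(3/7)(2/6)(4/5)(1/4) = 0.017857; P(data | jar B) = (4/6)(2/5)(1/4)(3/3)(0/2) = 0; P(data | jar C) = (8/12)(4/11)(3/10)(7/9)(2/8) = 0.014141; P(data | jar D) = (4/8)(4/7)(3/6)(3/5)(2/4) = 0.042857.
Weighting by the prior gives 1/4 · 0.017857 = 0.0044643, 1/4 · 0 = 0, 1/4 · 0.014141 = 0.0035354, 1/4 · 0.042857 = 0.010714; with total 0.018714.
By Bayes' rule, P(jar C | data) = (0.0035354) / (0.018714) = 0.18892.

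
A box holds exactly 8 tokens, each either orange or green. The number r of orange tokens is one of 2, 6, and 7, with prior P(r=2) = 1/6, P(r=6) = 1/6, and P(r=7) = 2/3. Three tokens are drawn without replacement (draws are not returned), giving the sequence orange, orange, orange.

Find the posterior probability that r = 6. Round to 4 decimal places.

0.1250

The likelihood of the observed sequence under each hypothesis: P(data | r = 2) = (2/8)(1/7)(0/6) = 0; P(data | r = 6) = (6/8)(5/7)(4/6) = 5/14; P(data | r = 7) = (7/8)(6/7)(5/6) = 5/8.
The prior-weighted likelihoods are 1/6 · 0 = 0, 1/6 · 5/14 = 5/84, 2/3 · 5/8 = 5/12; with total 10/21.
So P(r = 6 | data) = (5/84) / (10/21) = 1/8.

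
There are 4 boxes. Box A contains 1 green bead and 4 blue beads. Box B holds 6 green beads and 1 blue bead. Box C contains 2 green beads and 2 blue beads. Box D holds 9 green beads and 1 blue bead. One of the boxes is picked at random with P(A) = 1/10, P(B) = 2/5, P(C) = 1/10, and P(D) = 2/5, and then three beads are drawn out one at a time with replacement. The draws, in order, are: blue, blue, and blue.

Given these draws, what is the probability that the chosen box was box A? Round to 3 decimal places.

Compute the likelihood of the observed sequence for each case: P(data | box A) = (4/5)(4/5)(4/5) = 0.512; P(data | box B) = (1/7)(1/7)(1/7) = 0.0029155; P(data | box C) = (2/4)(2/4)(2/4) = 0.125; P(data | box D) = (1/10)(1/10)(1/10) = 0.001.
Multiplying each by its prior: 1/10 · 0.512 = 0.0512, 2/5 · 0.0029155 = 0.0011662, 1/10 · 0.125 = 0.0125, 2/5 · 0.001 = 0.0004; summing to 0.065266.
Hence P(box A | data) = (0.0512) / (0.065266) = 0.78448.

0.784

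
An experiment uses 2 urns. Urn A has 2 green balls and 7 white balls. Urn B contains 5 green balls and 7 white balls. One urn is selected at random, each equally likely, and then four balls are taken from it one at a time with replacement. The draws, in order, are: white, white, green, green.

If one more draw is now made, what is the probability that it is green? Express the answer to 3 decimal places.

0.351

Compute the likelihood of the observed sequence for each case: P(data | urn A) = (7/9)(7/9)(2/9)(2/9) = 0.029873; P(data | urn B) = (7/12)(7/12)(5/12)(5/12) = 0.059076.
Multiplying each by its prior: 1/2 · 0.029873 = 0.014937, 1/2 · 0.059076 = 0.029538; summing to 0.044475.
The posterior is then P(urn A | data) = 0.33585, P(urn B | data) = 0.66415.
Averaging over the posterior, P(green next | data) = (2/9)(0.33585) + (5/12)(0.66415) = 0.35136.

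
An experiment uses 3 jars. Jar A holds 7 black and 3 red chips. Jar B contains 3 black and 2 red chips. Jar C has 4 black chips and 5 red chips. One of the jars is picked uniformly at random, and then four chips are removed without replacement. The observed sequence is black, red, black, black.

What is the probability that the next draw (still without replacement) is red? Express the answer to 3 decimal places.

Under each hypothesis, the probability of the observed sequence is: P(data | jar A) = (7/10)(3/9)(6/8)(5/7) = 0.125; P(data | jar B) = (3/5)(2/4)(2/3)(1/2) = 0.1; P(data | jar C) = (4/9)(5/8)(3/7)(2/6) = 0.039683.
Multiplying each by its prior: 1/3 · 0.125 = 0.041667, 1/3 · 0.1 = 0.033333, 1/3 · 0.039683 = 0.013228; summing to 0.088228.
The posterior is then P(jar A | data) = 0.47226, P(jar B | data) = 0.37781, P(jar C | data) = 0.14993.
Averaging over the posterior, P(red next | data) = (1/3)(0.47226) + (1)(0.37781) + (4/5)(0.14993) = 0.65517.

0.655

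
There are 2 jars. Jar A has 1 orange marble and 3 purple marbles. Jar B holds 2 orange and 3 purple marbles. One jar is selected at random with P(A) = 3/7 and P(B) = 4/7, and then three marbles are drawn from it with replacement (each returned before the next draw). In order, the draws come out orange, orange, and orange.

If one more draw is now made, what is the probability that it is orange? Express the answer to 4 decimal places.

0.3768

Compute the likelihood of the observed sequence for each case: P(data | jar A) = (1/4)(1/4)(1/4) = 0.015625; P(data | jar B) = (2/5)(2/5)(2/5) = 0.064.
Multiplying each by its prior: 3/7 · 0.015625 = 0.0066964, 4/7 · 0.064 = 0.036571; summing to 0.043268.
Dividing through by the total gives posterior P(jar A | data) = 0.15477, P(jar B | data) = 0.84523.
Averaging over the posterior, P(orange next | data) = (1/4)(0.15477) + (2/5)(0.84523) = 0.37678.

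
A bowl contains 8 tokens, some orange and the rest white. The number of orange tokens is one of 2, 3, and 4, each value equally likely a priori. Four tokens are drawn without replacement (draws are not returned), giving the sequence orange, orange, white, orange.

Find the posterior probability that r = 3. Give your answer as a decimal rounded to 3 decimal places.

0.238

For each hypothesis, P(data | H) works out to: P(data | r = 2) = (2/8)(1/7)(6/6)(0/5) = 0; P(data | r = 3) = (3/8)(2/7)(5/6)(1/5) = 1/56; P(data | r = 4) = (4/8)(3/7)(4/6)(2/5) = 2/35.
Multiplying each by its prior: 1/3 · 0 = 0, 1/3 · 1/56 = 1/168, 1/3 · 2/35 = 2/105; with total 1/40.
Therefore the posterior P(r = 3 | data) = (1/168) / (1/40) = 5/21.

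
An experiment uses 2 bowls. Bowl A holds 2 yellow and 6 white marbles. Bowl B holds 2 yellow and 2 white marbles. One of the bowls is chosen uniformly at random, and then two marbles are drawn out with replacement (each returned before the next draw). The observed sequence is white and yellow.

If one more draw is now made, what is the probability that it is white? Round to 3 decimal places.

For each hypothesis, P(data | H) works out to: P(data | bowl A) = (6/8)(2/8) = 3/16; P(data | bowl B) = (2/4)(2/4) = 1/4.
Weighting by the prior gives 1/2 · 3/16 = 3/32, 1/2 · 1/4 = 1/8; with total 7/32.
Normalising, the posterior is P(bowl A | data) = 3/7, P(bowl B | data) = 4/7.
So P(white next | data) = Σ P(white next | H) P(H | data) = (3/4)(3/7) + (1/2)(4/7) = 17/28.

0.607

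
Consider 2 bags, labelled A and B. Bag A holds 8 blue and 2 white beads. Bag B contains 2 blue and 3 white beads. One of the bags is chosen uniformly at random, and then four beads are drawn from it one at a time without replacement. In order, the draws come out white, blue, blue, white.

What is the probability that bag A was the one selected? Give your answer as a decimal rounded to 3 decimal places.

For each hypothesis, P(data | H) works out to: P(data | bag A) = (2/10)(8/9)(7/8)(1/7) = 1/45; P(data | bag B) = (3/5)(2/4)(1/3)(2/2) = 1/10.
Weighting by the prior gives 1/2 · 1/45 = 1/90, 1/2 · 1/10 = 1/20; summing to 11/180.
Therefore the posterior P(bag A | data) = (1/90) / (11/180) = 2/11.

0.182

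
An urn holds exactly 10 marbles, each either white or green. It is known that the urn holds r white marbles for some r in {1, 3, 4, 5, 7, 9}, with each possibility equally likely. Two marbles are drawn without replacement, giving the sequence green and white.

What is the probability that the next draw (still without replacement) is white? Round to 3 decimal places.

Under each hypothesis, the probability of the observed sequence is: P(data | r = 1) = (9/10)(1/9) = 1/10; P(data | r = 3) = (7/10)(3/9) = 7/30; P(data | r = 4) = (6/10)(4/9) = 4/15; P(data | r = 5) = (5/10)(5/9) = 5/18; P(data | r = 7) = (3/10)(7/9) = 7/30; P(data | r = 9) = (1/10)(9/9) = 1/10.
Weighting by the prior gives 1/6 · 1/10 = 1/60, 1/6 · 7/30 = 7/180, 1/6 · 4/15 = 2/45, 1/6 · 5/18 = 5/108, 1/6 · 7/30 = 7/180, 1/6 · 1/10 = 1/60; with total 109/540.
Normalising, the posterior is P(r = 1 | data) = 9/109, P(r = 3 | data) = 21/109, P(r = 4 | data) = 24/109, P(r = 5 | data) = 25/109, P(r = 7 | data) = 21/109, P(r = 9 | data) = 9/109.
The predictive probability is P(white next | data) = (0)(9/109) + (1/4)(21/109) + (3/8)(24/109) + (1/2)(25/109) + (3/4)(21/109) + (1)(9/109) = 103/218.

0.472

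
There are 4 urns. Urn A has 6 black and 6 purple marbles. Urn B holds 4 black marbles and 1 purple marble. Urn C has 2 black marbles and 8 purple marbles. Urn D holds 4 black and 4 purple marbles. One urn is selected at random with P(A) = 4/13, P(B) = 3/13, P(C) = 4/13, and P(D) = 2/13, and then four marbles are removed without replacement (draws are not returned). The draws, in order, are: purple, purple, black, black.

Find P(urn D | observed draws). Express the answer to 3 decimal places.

For each hypothesis, P(data | H) works out to: P(data | urn A) = (6/12)(5/11)(6/10)(5/9) = 0.075758; P(data | urn B) = (1/5)(0/4) = 0; P(data | urn C) = (8/10)(7/9)(2/8)(1/7) = 0.022222; P(data | urn D) = (4/8)(3/7)(4/6)(3/5) = 0.085714.
Weighting by the prior gives 4/13 · 0.075758 = 0.02331, 3/13 · 0 = 0, 4/13 · 0.022222 = 0.0068376, 2/13 · 0.085714 = 0.013187; these sum to 0.043334.
Therefore the posterior P(urn D | data) = (0.013187) / (0.043334) = 0.3043.

0.304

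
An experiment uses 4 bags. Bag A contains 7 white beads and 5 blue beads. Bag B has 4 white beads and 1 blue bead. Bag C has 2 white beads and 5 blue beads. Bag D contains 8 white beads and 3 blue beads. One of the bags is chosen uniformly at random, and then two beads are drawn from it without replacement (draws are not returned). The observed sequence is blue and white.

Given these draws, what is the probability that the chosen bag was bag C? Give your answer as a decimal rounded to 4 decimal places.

For each hypothesis, P(data | H) works out to: P(data | bag A) = (5/12)(7/11) = 35/132; P(data | bag B) = (1/5)(4/4) = 1/5; P(data | bag C) = (5/7)(2/6) = 5/21; P(data | bag D) = (3/11)(8/10) = 12/55.
Multiplying each by its prior: 1/4 · 35/132 = 35/528, 1/4 · 1/5 = 1/20, 1/4 · 5/21 = 5/84, 1/4 · 12/55 = 3/55; with total 129/560.
Therefore the posterior P(bag C | data) = (5/84) / (129/560) = 100/387.

0.2584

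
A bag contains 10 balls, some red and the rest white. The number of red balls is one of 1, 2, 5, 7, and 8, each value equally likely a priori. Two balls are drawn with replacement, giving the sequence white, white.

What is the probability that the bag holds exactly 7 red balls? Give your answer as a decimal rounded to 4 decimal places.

Under each hypothesis, the probability of the observed sequence is: P(data | r = 1) = (9/10)(9/10) = 81/100; P(data | r = 2) = (8/10)(8/10) = 16/25; P(data | r = 5) = (5/10)(5/10) = 1/4; P(data | r = 7) = (3/10)(3/10) = 9/100; P(data | r = 8) = (2/10)(2/10) = 1/25.
The prior-weighted likelihoods are 1/5 · 81/100 = 81/500, 1/5 · 16/25 = 16/125, 1/5 · 1/4 = 1/20, 1/5 · 9/100 = 9/500, 1/5 · 1/25 = 1/125; summing to 183/500.
So P(r = 7 | data) = (9/500) / (183/500) = 3/61.

0.0492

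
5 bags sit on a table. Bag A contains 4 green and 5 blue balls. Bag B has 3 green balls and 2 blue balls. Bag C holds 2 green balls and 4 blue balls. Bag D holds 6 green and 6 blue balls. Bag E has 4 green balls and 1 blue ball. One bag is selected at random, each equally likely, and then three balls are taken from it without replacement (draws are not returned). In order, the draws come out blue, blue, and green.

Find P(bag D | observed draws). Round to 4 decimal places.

0.2291

Compute the likelihood of the observed sequence for each case: P(data | bag A) = (5/9)(4/8)(4/7) = 0.15873; P(data | bag B) = (2/5)(1/4)(3/3) = 0.1; P(data | bag C) = (4/6)(3/5)(2/4) = 0.2; P(data | bag D) = (6/12)(5/11)(6/10) = 0.13636; P(data | bag E) = (1/5)(0/4) = 0.
Multiplying each by its prior: 1/5 · 0.15873 = 0.031746, 1/5 · 0.1 = 0.02, 1/5 · 0.2 = 0.04, 1/5 · 0.13636 = 0.027273, 1/5 · 0 = 0; summing to 0.11902.
Hence P(bag D | data) = (0.027273) / (0.11902) = 0.22915.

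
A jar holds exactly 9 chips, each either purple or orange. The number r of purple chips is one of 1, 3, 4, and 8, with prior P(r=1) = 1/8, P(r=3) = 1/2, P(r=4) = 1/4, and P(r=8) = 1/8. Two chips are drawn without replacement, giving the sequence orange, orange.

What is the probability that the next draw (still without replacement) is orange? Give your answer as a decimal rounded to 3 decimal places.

Compute the likelihood of the observed sequence for each case: P(data | r = 1) = (8/9)(7/8) = 7/9; P(data | r = 3) = (6/9)(5/8) = 5/12; P(data | r = 4) = (5/9)(4/8) = 5/18; P(data | r = 8) = (1/9)(0/8) = 0.
The prior-weighted likelihoods are 1/8 · 7/9 = 7/72, 1/2 · 5/12 = 5/24, 1/4 · 5/18 = 5/72, 1/8 · 0 = 0; these sum to 3/8.
Normalising, the posterior is P(r = 1 | data) = 7/27, P(r = 3 | data) = 5/9, P(r = 4 | data) = 5/27, P(r = 8 | data) = 0.
Averaging over the posterior, P(orange next | data) = (6/7)(7/27) + (4/7)(5/9) + (3/7)(5/27) = 13/21.

0.619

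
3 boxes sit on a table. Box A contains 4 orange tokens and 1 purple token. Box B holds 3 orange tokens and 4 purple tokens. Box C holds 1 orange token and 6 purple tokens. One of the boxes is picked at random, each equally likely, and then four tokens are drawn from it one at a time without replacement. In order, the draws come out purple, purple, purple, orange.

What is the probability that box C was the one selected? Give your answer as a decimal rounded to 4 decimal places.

The likelihood of the observed sequence under each hypothesis: P(data | box A) = (1/5)(0/4) = 0; P(data | box B) = (4/7)(3/6)(2/5)(3/4) = 3/35; P(data | box C) = (6/7)(5/6)(4/5)(1/4) = 1/7.
Weighting by the prior gives 1/3 · 0 = 0, 1/3 · 3/35 = 1/35, 1/3 · 1/7 = 1/21; with total 8/105.
By Bayes' rule, P(box C | data) = (1/21) / (8/105) = 5/8.

0.6250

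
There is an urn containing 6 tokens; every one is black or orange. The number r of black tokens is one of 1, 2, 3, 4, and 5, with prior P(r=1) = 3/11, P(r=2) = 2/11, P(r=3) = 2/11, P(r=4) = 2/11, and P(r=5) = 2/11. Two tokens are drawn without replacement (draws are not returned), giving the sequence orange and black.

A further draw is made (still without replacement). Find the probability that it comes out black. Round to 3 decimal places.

The likelihood of the observed sequence under each hypothesis: P(data | r = 1) = (5/6)(1/5) = 1/6; P(data | r = 2) = (4/6)(2/5) = 4/15; P(data | r = 3) = (3/6)(3/5) = 3/10; P(data | r = 4) = (2/6)(4/5) = 4/15; P(data | r = 5) = (1/6)(5/5) = 1/6.
Multiplying each by its prior: 3/11 · 1/6 = 1/22, 2/11 · 4/15 = 8/165, 2/11 · 3/10 = 3/55, 2/11 · 4/15 = 8/165, 2/11 · 1/6 = 1/33; summing to 5/22.
Dividing through by the total gives posterior P(r = 1 | data) = 1/5, P(r = 2 | data) = 16/75, P(r = 3 | data) = 6/25, P(r = 4 | data) = 16/75, P(r = 5 | data) = 2/15.
The predictive probability is P(black next | data) = (0)(1/5) + (1/4)(16/75) + (1/2)(6/25) + (3/4)(16/75) + (1)(2/15) = 7/15.

0.467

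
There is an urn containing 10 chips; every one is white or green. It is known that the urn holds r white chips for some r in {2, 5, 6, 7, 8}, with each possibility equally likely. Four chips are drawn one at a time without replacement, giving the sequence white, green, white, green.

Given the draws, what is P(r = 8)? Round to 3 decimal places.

The likelihood of the observed sequence under each hypothesis: P(data | r = 2) = (2/10)(8/9)(1/8)(7/7) = 0.022222; P(data | r = 5) = (5/10)(5/9)(4/8)(4/7) = 0.079365; P(data | r = 6) = (6/10)(4/9)(5/8)(3/7) = 0.071429; P(data | r = 7) = (7/10)(3/9)(6/8)(2/7) = 0.05; P(data | r = 8) = (8/10)(2/9)(7/8)(1/7) = 0.022222.
The prior-weighted likelihoods are 1/5 · 0.022222 = 0.0044444, 1/5 · 0.079365 = 0.015873, 1/5 · 0.071429 = 0.014286, 1/5 · 0.05 = 0.01, 1/5 · 0.022222 = 0.0044444; these sum to 0.049048.
So P(r = 8 | data) = (0.0044444) / (0.049048) = 0.090615.

0.091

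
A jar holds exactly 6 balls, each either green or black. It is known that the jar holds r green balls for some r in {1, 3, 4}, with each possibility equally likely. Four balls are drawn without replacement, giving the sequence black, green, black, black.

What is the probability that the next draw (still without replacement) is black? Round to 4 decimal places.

0.7692

Compute the likelihood of the observed sequence for each case: P(data | r = 1) = (5/6)(1/5)(4/4)(3/3) = 1/6; P(data | r = 3) = (3/6)(3/5)(2/4)(1/3) = 1/20; P(data | r = 4) = (2/6)(4/5)(1/4)(0/3) = 0.
The prior-weighted likelihoods are 1/3 · 1/6 = 1/18, 1/3 · 1/20 = 1/60, 1/3 · 0 = 0; with total 13/180.
Dividing through by the total gives posterior P(r = 1 | data) = 10/13, P(r = 3 | data) = 3/13, P(r = 4 | data) = 0.
Averaging over the posterior, P(black next | data) = (1)(10/13) + (0)(3/13) = 10/13.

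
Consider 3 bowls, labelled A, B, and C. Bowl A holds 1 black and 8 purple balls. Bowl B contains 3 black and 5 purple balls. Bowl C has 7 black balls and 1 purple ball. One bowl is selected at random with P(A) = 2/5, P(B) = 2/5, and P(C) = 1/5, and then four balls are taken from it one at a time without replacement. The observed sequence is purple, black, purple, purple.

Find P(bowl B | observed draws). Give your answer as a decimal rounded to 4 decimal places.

0.4909

For each hypothesis, P(data | H) works out to: P(data | bowl A) = (8/9)(1/8)(7/7)(6/6) = 1/9; P(data | bowl B) = (5/8)(3/7)(4/6)(3/5) = 3/28; P(data | bowl C) = (1/8)(7/7)(0/6) = 0.
Multiplying each by its prior: 2/5 · 1/9 = 2/45, 2/5 · 3/28 = 3/70, 1/5 · 0 = 0; with total 11/126.
Therefore the posterior P(bowl B | data) = (3/70) / (11/126) = 27/55.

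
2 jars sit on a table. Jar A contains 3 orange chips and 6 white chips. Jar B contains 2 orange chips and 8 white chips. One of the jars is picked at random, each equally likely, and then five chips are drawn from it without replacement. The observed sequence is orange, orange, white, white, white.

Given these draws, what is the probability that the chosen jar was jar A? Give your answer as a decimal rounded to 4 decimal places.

0.6818

For each hypothesis, P(data | H) works out to: P(data | jar A) = (3/9)(2/8)(6/7)(5/6)(4/5) = 1/21; P(data | jar B) = (2/10)(1/9)(8/8)(7/7)(6/6) = 1/45.
Weighting by the prior gives 1/2 · 1/21 = 1/42, 1/2 · 1/45 = 1/90; summing to 11/315.
So P(jar A | data) = (1/42) / (11/315) = 15/22.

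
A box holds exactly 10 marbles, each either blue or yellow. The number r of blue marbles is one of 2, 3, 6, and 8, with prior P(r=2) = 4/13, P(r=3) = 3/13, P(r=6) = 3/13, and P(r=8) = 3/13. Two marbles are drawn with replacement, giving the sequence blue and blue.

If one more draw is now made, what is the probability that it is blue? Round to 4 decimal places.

Compute the likelihood of the observed sequence for each case: P(data | r = 2) = (2/10)(2/10) = 0.04; P(data | r = 3) = (3/10)(3/10) = 0.09; P(data | r = 6) = (6/10)(6/10) = 0.36; P(data | r = 8) = (8/10)(8/10) = 0.64.
Multiplying each by its prior: 4/13 · 0.04 = 0.012308, 3/13 · 0.09 = 0.020769, 3/13 · 0.36 = 0.083077, 3/13 · 0.64 = 0.14769; these sum to 0.26385.
Normalising, the posterior is P(r = 2 | data) = 0.046647, P(r = 3 | data) = 0.078717, P(r = 6 | data) = 0.31487, P(r = 8 | data) = 0.55977.
Averaging over the posterior, P(blue next | data) = (1/5)(0.046647) + (3/10)(0.078717) + (3/5)(0.31487) + (4/5)(0.55977) = 0.66968.

0.6697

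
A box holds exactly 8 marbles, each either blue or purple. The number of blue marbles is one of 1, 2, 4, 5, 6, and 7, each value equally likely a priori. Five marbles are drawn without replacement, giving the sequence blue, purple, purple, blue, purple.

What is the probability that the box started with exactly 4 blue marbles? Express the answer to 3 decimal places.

The likelihood of the observed sequence under each hypothesis: P(data | r = 1) = (1/8)(7/7)(6/6)(0/5) = 0; P(data | r = 2) = (2/8)(6/7)(5/6)(1/5)(4/4) = 1/28; P(data | r = 4) = (4/8)(4/7)(3/6)(3/5)(2/4) = 3/70; P(data | r = 5) = (5/8)(3/7)(2/6)(4/5)(1/4) = 1/56; P(data | r = 6) = (6/8)(2/7)(1/6)(5/5)(0/4) = 0; P(data | r = 7) = (7/8)(1/7)(0/6) = 0.
Multiplying each by its prior: 1/6 · 0 = 0, 1/6 · 1/28 = 1/168, 1/6 · 3/70 = 1/140, 1/6 · 1/56 = 1/336, 1/6 · 0 = 0, 1/6 · 0 = 0; summing to 9/560.
Therefore the posterior P(r = 4 | data) = (1/140) / (9/560) = 4/9.

0.444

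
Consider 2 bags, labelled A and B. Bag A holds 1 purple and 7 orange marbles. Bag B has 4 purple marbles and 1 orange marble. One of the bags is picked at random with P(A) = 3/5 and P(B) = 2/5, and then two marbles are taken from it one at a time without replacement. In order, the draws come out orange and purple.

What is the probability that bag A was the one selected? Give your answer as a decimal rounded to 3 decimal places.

Compute the likelihood of the observed sequence for each case: P(data | bag A) = (7/8)(1/7) = 1/8; P(data | bag B) = (1/5)(4/4) = 1/5.
Weighting by the prior gives 3/5 · 1/8 = 3/40, 2/5 · 1/5 = 2/25; summing to 31/200.
By Bayes' rule, P(bag A | data) = (3/40) / (31/200) = 15/31.

0.484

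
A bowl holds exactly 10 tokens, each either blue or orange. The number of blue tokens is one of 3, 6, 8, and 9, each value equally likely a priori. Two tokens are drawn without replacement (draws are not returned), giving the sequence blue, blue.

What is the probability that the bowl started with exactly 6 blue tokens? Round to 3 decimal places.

Compute the likelihood of the observed sequence for each case: P(data | r = 3) = (3/10)(2/9) = 1/15; P(data | r = 6) = (6/10)(5/9) = 1/3; P(data | r = 8) = (8/10)(7/9) = 28/45; P(data | r = 9) = (9/10)(8/9) = 4/5.
Weighting by the prior gives 1/4 · 1/15 = 1/60, 1/4 · 1/3 = 1/12, 1/4 · 28/45 = 7/45, 1/4 · 4/5 = 1/5; summing to 41/90.
Therefore the posterior P(r = 6 | data) = (1/12) / (41/90) = 15/82.

0.183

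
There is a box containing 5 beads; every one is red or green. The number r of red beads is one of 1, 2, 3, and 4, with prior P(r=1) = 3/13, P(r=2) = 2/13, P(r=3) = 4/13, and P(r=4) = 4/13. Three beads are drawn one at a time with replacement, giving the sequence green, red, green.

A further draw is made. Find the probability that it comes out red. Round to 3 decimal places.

0.443

Under each hypothesis, the probability of the observed sequence is: P(data | r = 1) = (4/5)(1/5)(4/5) = 0.128; P(data | r = 2) = (3/5)(2/5)(3/5) = 0.144; P(data | r = 3) = (2/5)(3/5)(2/5) = 0.096; P(data | r = 4) = (1/5)(4/5)(1/5) = 0.032.
The prior-weighted likelihoods are 3/13 · 0.128 = 0.029538, 2/13 · 0.144 = 0.022154, 4/13 · 0.096 = 0.029538, 4/13 · 0.032 = 0.0098462; with total 0.091077.
The posterior is then P(r = 1 | data) = 0.32432, P(r = 2 | data) = 0.24324, P(r = 3 | data) = 0.32432, P(r = 4 | data) = 0.10811.
The predictive probability is P(red next | data) = (1/5)(0.32432) + (2/5)(0.24324) + (3/5)(0.32432) + (4/5)(0.10811) = 0.44324.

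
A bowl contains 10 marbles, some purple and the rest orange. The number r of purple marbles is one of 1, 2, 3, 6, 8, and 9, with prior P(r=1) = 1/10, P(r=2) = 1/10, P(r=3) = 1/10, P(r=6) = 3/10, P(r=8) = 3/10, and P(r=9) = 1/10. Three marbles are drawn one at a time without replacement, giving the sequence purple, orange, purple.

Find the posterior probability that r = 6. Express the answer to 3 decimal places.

Under each hypothesis, the probability of the observed sequence is: P(data | r = 1) = (1/10)(9/9)(0/8) = 0; P(data | r = 2) = (2/10)(8/9)(1/8) = 0.022222; P(data | r = 3) = (3/10)(7/9)(2/8) = 0.058333; P(data | r = 6) = (6/10)(4/9)(5/8) = 0.16667; P(data | r = 8) = (8/10)(2/9)(7/8) = 0.15556; P(data | r = 9) = (9/10)(1/9)(8/8) = 0.1.
The prior-weighted likelihoods are 1/10 · 0 = 0, 1/10 · 0.022222 = 0.0022222, 1/10 · 0.058333 = 0.0058333, 3/10 · 0.16667 = 0.05, 3/10 · 0.15556 = 0.046667, 1/10 · 0.1 = 0.01; with total 0.11472.
Therefore the posterior P(r = 6 | data) = (0.05) / (0.11472) = 0.43584.

0.436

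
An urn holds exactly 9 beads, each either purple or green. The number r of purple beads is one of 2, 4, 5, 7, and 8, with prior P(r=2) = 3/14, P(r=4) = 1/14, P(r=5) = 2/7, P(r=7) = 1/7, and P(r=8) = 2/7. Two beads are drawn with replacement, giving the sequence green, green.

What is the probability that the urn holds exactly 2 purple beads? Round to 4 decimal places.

Under each hypothesis, the probability of the observed sequence is: P(data | r = 2) = (7/9)(7/9) = 0.60494; P(data | r = 4) = (5/9)(5/9) = 0.30864; P(data | r = 5) = (4/9)(4/9) = 0.19753; P(data | r = 7) = (2/9)(2/9) = 0.049383; P(data | r = 8) = (1/9)(1/9) = 0.012346.
Weighting by the prior gives 3/14 · 0.60494 = 0.12963, 1/14 · 0.30864 = 0.022046, 2/7 · 0.19753 = 0.056437, 1/7 · 0.049383 = 0.0070547, 2/7 · 0.012346 = 0.0035273; with total 0.21869.
So P(r = 2 | data) = (0.12963) / (0.21869) = 0.59274.

0.5927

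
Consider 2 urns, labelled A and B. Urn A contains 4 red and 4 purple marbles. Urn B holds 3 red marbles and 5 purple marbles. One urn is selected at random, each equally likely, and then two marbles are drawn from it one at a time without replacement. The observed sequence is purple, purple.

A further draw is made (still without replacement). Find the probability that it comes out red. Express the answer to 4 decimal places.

0.5625

For each hypothesis, P(data | H) works out to: P(data | urn A) = (4/8)(3/7) = 3/14; P(data | urn B) = (5/8)(4/7) = 5/14.
Multiplying each by its prior: 1/2 · 3/14 = 3/28, 1/2 · 5/14 = 5/28; summing to 2/7.
Dividing through by the total gives posterior P(urn A | data) = 3/8, P(urn B | data) = 5/8.
So P(red next | data) = Σ P(red next | H) P(H | data) = (2/3)(3/8) + (1/2)(5/8) = 9/16.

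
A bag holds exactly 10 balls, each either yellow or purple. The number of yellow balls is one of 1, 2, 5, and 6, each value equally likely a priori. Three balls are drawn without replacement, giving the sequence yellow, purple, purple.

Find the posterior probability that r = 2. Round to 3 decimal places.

0.315

Compute the likelihood of the observed sequence for each case: P(data | r = 1) = (1/10)(9/9)(8/8) = 1/10; P(data | r = 2) = (2/10)(8/9)(7/8) = 7/45; P(data | r = 5) = (5/10)(5/9)(4/8) = 5/36; P(data | r = 6) = (6/10)(4/9)(3/8) = 1/10.
Weighting by the prior gives 1/4 · 1/10 = 1/40, 1/4 · 7/45 = 7/180, 1/4 · 5/36 = 5/144, 1/4 · 1/10 = 1/40; summing to 89/720.
Hence P(r = 2 | data) = (7/180) / (89/720) = 28/89.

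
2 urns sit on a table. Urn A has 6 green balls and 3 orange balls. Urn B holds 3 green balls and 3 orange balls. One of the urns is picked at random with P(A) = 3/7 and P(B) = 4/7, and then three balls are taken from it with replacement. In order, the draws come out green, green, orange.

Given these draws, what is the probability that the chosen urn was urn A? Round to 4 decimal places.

0.4706

The likelihood of the observed sequence under each hypothesis: P(data | urn A) = (6/9)(6/9)(3/9) = 4/27; P(data | urn B) = (3/6)(3/6)(3/6) = 1/8.
Multiplying each by its prior: 3/7 · 4/27 = 4/63, 4/7 · 1/8 = 1/14; with total 17/126.
So P(urn A | data) = (4/63) / (17/126) = 8/17.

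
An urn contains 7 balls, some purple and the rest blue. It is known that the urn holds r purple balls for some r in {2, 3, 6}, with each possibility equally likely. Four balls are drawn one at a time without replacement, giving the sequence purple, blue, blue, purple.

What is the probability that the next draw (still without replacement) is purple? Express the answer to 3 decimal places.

0.214

For each hypothesis, P(data | H) works out to: P(data | r = 2) = (2/7)(5/6)(4/5)(1/4) = 1/21; P(data | r = 3) = (3/7)(4/6)(3/5)(2/4) = 3/35; P(data | r = 6) = (6/7)(1/6)(0/5) = 0.
The prior-weighted likelihoods are 1/3 · 1/21 = 1/63, 1/3 · 3/35 = 1/35, 1/3 · 0 = 0; summing to 2/45.
Dividing through by the total gives posterior P(r = 2 | data) = 5/14, P(r = 3 | data) = 9/14, P(r = 6 | data) = 0.
So P(purple next | data) = Σ P(purple next | H) P(H | data) = (0)(5/14) + (1/3)(9/14) = 3/14.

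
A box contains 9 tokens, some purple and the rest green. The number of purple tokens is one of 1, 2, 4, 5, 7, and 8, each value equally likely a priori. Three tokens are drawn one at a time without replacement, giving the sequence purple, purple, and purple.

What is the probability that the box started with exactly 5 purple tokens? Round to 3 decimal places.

For each hypothesis, P(data | H) works out to: P(data | r = 1) = (1/9)(0/8) = 0; P(data | r = 2) = (2/9)(1/8)(0/7) = 0; P(data | r = 4) = (4/9)(3/8)(2/7) = 1/21; P(data | r = 5) = (5/9)(4/8)(3/7) = 5/42; P(data | r = 7) = (7/9)(6/8)(5/7) = 5/12; P(data | r = 8) = (8/9)(7/8)(6/7) = 2/3.
Weighting by the prior gives 1/6 · 0 = 0, 1/6 · 0 = 0, 1/6 · 1/21 = 1/126, 1/6 · 5/42 = 5/252, 1/6 · 5/12 = 5/72, 1/6 · 2/3 = 1/9; with total 5/24.
So P(r = 5 | data) = (5/252) / (5/24) = 2/21.

0.095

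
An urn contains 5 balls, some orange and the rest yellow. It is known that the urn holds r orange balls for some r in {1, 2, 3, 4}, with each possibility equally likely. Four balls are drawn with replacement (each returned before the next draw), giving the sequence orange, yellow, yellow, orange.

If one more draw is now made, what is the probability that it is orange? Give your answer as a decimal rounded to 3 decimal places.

For each hypothesis, P(data | H) works out to: P(data | r = 1) = (1/5)(4/5)(4/5)(1/5) = 16/625; P(data | r = 2) = (2/5)(3/5)(3/5)(2/5) = 36/625; P(data | r = 3) = (3/5)(2/5)(2/5)(3/5) = 36/625; P(data | r = 4) = (4/5)(1/5)(1/5)(4/5) = 16/625.
Multiplying each by its prior: 1/4 · 16/625 = 4/625, 1/4 · 36/625 = 9/625, 1/4 · 36/625 = 9/625, 1/4 · 16/625 = 4/625; with total 26/625.
The posterior is then P(r = 1 | data) = 2/13, P(r = 2 | data) = 9/26, P(r = 3 | data) = 9/26, P(r = 4 | data) = 2/13.
So P(orange next | data) = Σ P(orange next | H) P(H | data) = (1/5)(2/13) + (2/5)(9/26) + (3/5)(9/26) + (4/5)(2/13) = 1/2.

0.500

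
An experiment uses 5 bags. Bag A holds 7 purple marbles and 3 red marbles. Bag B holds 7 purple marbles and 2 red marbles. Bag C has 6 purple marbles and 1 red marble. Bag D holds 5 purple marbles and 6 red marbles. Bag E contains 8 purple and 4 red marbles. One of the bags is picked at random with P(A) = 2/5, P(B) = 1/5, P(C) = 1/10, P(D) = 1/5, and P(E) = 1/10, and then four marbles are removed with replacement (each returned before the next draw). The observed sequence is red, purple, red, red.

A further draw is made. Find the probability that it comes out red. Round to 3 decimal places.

0.432

Under each hypothesis, the probability of the observed sequence is: P(data | bag A) = (3/10)(7/10)(3/10)(3/10) = 0.0189; P(data | bag B) = (2/9)(7/9)(2/9)(2/9) = 0.0085353; P(data | bag C) = (1/7)(6/7)(1/7)(1/7) = 0.002499; P(data | bag D) = (6/11)(5/11)(6/11)(6/11) = 0.073765; P(data | bag E) = (4/12)(8/12)(4/12)(4/12) = 0.024691.
Weighting by the prior gives 2/5 · 0.0189 = 0.00756, 1/5 · 0.0085353 = 0.0017071, 1/10 · 0.002499 = 0.0002499, 1/5 · 0.073765 = 0.014753, 1/10 · 0.024691 = 0.0024691; summing to 0.026739.
The posterior is then P(bag A | data) = 0.28273, P(bag B | data) = 0.063841, P(bag C | data) = 0.0093457, P(bag D | data) = 0.55174, P(bag E | data) = 0.092341.
So P(red next | data) = Σ P(red next | H) P(H | data) = (3/10)(0.28273) + (2/9)(0.063841) + (1/7)(0.0093457) + (6/11)(0.55174) + (1/3)(0.092341) = 0.43207.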